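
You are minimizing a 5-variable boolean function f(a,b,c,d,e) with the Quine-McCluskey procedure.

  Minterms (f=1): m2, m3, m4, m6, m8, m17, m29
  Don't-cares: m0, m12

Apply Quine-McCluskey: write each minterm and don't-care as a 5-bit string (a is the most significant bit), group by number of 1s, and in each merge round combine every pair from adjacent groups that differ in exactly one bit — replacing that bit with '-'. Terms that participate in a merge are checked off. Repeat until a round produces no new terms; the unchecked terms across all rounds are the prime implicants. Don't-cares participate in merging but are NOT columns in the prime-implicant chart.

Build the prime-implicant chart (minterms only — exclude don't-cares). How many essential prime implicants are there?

Round 0: 00000✓ 00010✓ 00011✓ 00100✓ 00110✓ 01000✓ 01100✓ 10001 11101
Round 1: 0-000✓ 0-100✓ 00-00✓ 00-10✓ 000-0✓ 0001- 001-0✓ 01-00✓
Round 2: 0--00 00--0
PIs = {0--00, 00--0, 0001-, 10001, 11101}
Coverage chart:
  m2: 00--0,0001-
  m3: 0001- ←essential
  m4: 0--00,00--0
  m6: 00--0 ←essential
  m8: 0--00 ←essential
  m17: 10001 ←essential
  m29: 11101 ←essential
Essential: 0--00, 00--0, 0001-, 10001, 11101

5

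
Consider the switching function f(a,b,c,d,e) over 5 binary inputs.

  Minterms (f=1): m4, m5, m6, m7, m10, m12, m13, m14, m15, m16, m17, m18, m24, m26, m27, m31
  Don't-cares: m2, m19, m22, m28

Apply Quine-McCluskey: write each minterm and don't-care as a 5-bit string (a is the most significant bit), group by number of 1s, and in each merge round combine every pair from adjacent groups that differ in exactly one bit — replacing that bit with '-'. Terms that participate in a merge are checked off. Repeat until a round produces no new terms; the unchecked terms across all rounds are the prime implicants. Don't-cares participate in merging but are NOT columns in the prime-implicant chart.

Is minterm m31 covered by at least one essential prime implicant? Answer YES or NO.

NO

Round 0: 00010✓ 00100✓ 00101✓ 00110✓ 00111✓ 01010✓ 01100✓ 01101✓ 01110✓ 01111✓ 10000✓ 10001✓ 10010✓ 10011✓ 10110✓ 11000✓ 11010✓ 11011✓ 11100✓ 11111✓
Round 1: -0010✓ -0110✓ -1010✓ -1100 -1111 0-010✓ 0-100✓ 0-101✓ 0-110✓ 0-111✓ 00-10✓ 001-0✓ 001-1✓ 0010-✓ 0011-✓ 01-10✓ 011-0✓ 011-1✓ 0110-✓ 0111-✓ 1-000✓ 1-010✓ 1-011✓ 10-10✓ 100-0✓ 100-1✓ 1000-✓ 1001-✓ 11-00 11-11 110-0✓ 1101-✓
Round 2: --010 -0-10 0--10 0-1-0✓ 0-1-1✓ 0-10-✓ 0-11-✓ 001--✓ 011--✓ 1-0-0 1-01- 100--
Round 3: 0-1--
PIs = {--010, -0-10, -1100, -1111, 0--10, 0-1--, 1-0-0, 1-01-, 100--, 11-00, 11-11}
Coverage chart:
  m4: 0-1-- ←essential
  m5: 0-1-- ←essential
  m6: -0-10,0--10,0-1--
  m7: 0-1-- ←essential
  m10: --010,0--10
  m12: -1100,0-1--
  m13: 0-1-- ←essential
  m14: 0--10,0-1--
  m15: -1111,0-1--
  m16: 1-0-0,100--
  m17: 100-- ←essential
  m18: --010,-0-10,1-0-0,1-01-,100--
  m24: 1-0-0,11-00
  m26: --010,1-0-0,1-01-
  m27: 1-01-,11-11
  m31: -1111,11-11
Essential: 0-1--, 100--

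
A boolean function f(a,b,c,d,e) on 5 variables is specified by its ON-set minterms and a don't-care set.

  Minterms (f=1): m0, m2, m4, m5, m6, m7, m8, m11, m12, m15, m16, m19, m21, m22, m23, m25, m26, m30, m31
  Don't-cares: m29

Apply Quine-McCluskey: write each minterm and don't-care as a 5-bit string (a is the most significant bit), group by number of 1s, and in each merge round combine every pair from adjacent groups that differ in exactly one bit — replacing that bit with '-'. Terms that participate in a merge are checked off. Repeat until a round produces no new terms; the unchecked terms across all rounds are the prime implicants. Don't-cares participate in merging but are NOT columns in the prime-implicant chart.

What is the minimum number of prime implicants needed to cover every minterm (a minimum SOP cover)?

size-2^0 implicants → 00000(✓)  00010(✓)  00100(✓)  00101(✓)  00110(✓)  00111(✓)  01000(✓)  01011(✓)  01100(✓)  01111(✓)  10000(✓)  10011(✓)  10101(✓)  10110(✓)  10111(✓)  11001(✓)  11010(✓)  11101(✓)  11110(✓)  11111(✓)
size-2^1 implicants → -0000  -0101(✓)  -0110(✓)  -0111(✓)  -1111(✓)  0-000(✓)  0-100(✓)  0-111(✓)  00-00(✓)  00-10(✓)  000-0(✓)  001-0(✓)  001-1(✓)  0010-(✓)  0011-(✓)  01-00(✓)  01-11  1-101(✓)  1-110(✓)  1-111(✓)  10-11  101-1(✓)  1011-(✓)  11-01  11-10  111-1(✓)  1111-(✓)
size-2^2 implicants → --111  -01-1  -011-  0--00  00--0  001--  1-1-1  1-11-
Unchecked terms (primes): --111, -0000, -01-1, -011-, 0--00, 00--0, 001--, 01-11, 1-1-1, 1-11-, 10-11, 11-01, 11-10
Minterm coverage:
  m0 ⊆ -0000,0--00,00--0
  m2 ⊆ 00--0 [E]
  m4 ⊆ 0--00,00--0,001--
  m5 ⊆ -01-1,001--
  m6 ⊆ -011-,00--0,001--
  m7 ⊆ --111,-01-1,-011-,001--
  m8 ⊆ 0--00 [E]
  m11 ⊆ 01-11 [E]
  m12 ⊆ 0--00 [E]
  m15 ⊆ --111,01-11
  m16 ⊆ -0000 [E]
  m19 ⊆ 10-11 [E]
  m21 ⊆ -01-1,1-1-1
  m22 ⊆ -011-,1-11-
  m23 ⊆ --111,-01-1,-011-,1-1-1,1-11-,10-11
  m25 ⊆ 11-01 [E]
  m26 ⊆ 11-10 [E]
  m30 ⊆ 1-11-,11-10
  m31 ⊆ --111,1-1-1,1-11-
E = {-0000, 0--00, 00--0, 01-11, 10-11, 11-01, 11-10}
Petrick residual → -01-1, 1-11-
Cover = b'c'd'e' + b'ce + a'd'e' + a'b'e' + a'bde + acd + ab'de + abd'e + abde'  |cover|=9

9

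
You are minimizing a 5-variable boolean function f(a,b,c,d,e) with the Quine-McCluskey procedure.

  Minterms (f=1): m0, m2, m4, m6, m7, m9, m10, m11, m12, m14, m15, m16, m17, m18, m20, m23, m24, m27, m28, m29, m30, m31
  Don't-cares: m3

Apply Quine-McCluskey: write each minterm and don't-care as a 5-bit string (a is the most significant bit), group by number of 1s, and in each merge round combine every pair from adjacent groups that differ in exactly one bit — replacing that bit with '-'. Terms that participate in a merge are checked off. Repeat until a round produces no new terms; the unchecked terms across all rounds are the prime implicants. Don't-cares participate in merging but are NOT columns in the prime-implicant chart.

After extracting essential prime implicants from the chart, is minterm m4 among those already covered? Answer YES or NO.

NO

[col 0] 00000*, 00010*, 00011*, 00100*, 00110*, 00111*, 01001*, 01010*, 01011*, 01100*, 01110*, 01111*, 10000*, 10001*, 10010*, 10100*, 10111*, 11000*, 11011*, 11100*, 11101*, 11110*, 11111*
[col 1] -0000*, -0010*, -0100*, -0111*, -1011*, -1100*, -1110*, -1111*, 0-010*, 0-011*, 0-100*, 0-110*, 0-111*, 00-00*, 00-10*, 00-11*, 000-0*, 0001-*, 001-0*, 0011-*, 01-10*, 01-11*, 010-1, 0101-*, 011-0*, 0111-*, 1-000*, 1-100*, 1-111*, 10-00*, 100-0*, 1000-, 11-00*, 11-11*, 111-0*, 111-1*, 1110-*, 1111-*
[col 2] --100, --111, -0-00, -00-0, -1-11, -11-0, -111-, 0--10*, 0--11*, 0-01-*, 0-1-0, 0-11-*, 00--0, 00-1-*, 01-1-*, 1--00, 111--
[col 3] 0--1-
Prime implicants: --100, --111, -0-00, -00-0, -1-11, -11-0, -111-, 0--1-, 0-1-0, 00--0, 010-1, 1--00, 1000-, 111--
PI chart (minterm → PIs covering it):
  0 | -0-00,-00-0,00--0
  2 | -00-0,0--1-,00--0
  4 | --100,-0-00,0-1-0,00--0
  6 | 0--1-,0-1-0,00--0
  7 | --111,0--1-
  9 | 010-1  (sole → essential)
  10 | 0--1-  (sole → essential)
  11 | -1-11,0--1-,010-1
  12 | --100,-11-0,0-1-0
  14 | -11-0,-111-,0--1-,0-1-0
  15 | --111,-1-11,-111-,0--1-
  16 | -0-00,-00-0,1--00,1000-
  17 | 1000-  (sole → essential)
  18 | -00-0  (sole → essential)
  20 | --100,-0-00,1--00
  23 | --111  (sole → essential)
  24 | 1--00  (sole → essential)
  27 | -1-11  (sole → essential)
  28 | --100,-11-0,1--00,111--
  29 | 111--  (sole → essential)
  30 | -11-0,-111-,111--
  31 | --111,-1-11,-111-,111--
Essential prime implicants: --111, -00-0, -1-11, 0--1-, 010-1, 1--00, 1000-, 111--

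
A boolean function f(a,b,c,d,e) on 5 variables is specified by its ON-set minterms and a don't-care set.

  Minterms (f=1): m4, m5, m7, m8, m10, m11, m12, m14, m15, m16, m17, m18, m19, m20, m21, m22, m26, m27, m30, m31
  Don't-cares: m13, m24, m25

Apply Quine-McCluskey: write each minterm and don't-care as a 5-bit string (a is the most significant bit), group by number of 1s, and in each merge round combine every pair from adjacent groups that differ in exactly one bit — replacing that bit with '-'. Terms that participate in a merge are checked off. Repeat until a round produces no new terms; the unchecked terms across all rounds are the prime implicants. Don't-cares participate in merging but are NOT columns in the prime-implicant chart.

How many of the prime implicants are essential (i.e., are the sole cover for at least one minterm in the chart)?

3

Round 0: 00100✓ 00101✓ 00111✓ 01000✓ 01010✓ 01011✓ 01100✓ 01101✓ 01110✓ 01111✓ 10000✓ 10001✓ 10010✓ 10011✓ 10100✓ 10101✓ 10110✓ 11000✓ 11001✓ 11010✓ 11011✓ 11110✓ 11111✓
Round 1: -0100✓ -0101✓ -1000✓ -1010✓ -1011✓ -1110✓ -1111✓ 0-100✓ 0-101✓ 0-111✓ 001-1✓ 0010-✓ 01-00✓ 01-10✓ 01-11✓ 010-0✓ 0101-✓ 011-0✓ 011-1✓ 0110-✓ 0111-✓ 1-000✓ 1-001✓ 1-010✓ 1-011✓ 1-110✓ 10-00✓ 10-01✓ 10-10✓ 100-0✓ 100-1✓ 1000-✓ 1001-✓ 101-0✓ 1010-✓ 11-10✓ 11-11✓ 110-0✓ 110-1✓ 1100-✓ 1101-✓ 1111-✓
Round 2: -010- -1-10✓ -1-11✓ -10-0 -101-✓ -111-✓ 0-1-1 0-10- 01--0 01-1-✓ 011-- 1--10 1-0-0✓ 1-0-1✓ 1-00-✓ 1-01-✓ 10--0 10-0- 100--✓ 11-1-✓ 110--✓
Round 3: -1-1- 1-0--
PIs = {-010-, -1-1-, -10-0, 0-1-1, 0-10-, 01--0, 011--, 1--10, 1-0--, 10--0, 10-0-}
Coverage chart:
  m4: -010-,0-10-
  m5: -010-,0-1-1,0-10-
  m7: 0-1-1 ←essential
  m8: -10-0,01--0
  m10: -1-1-,-10-0,01--0
  m11: -1-1- ←essential
  m12: 0-10-,01--0,011--
  m14: -1-1-,01--0,011--
  m15: -1-1-,0-1-1,011--
  m16: 1-0--,10--0,10-0-
  m17: 1-0--,10-0-
  m18: 1--10,1-0--,10--0
  m19: 1-0-- ←essential
  m20: -010-,10--0,10-0-
  m21: -010-,10-0-
  m22: 1--10,10--0
  m26: -1-1-,-10-0,1--10,1-0--
  m27: -1-1-,1-0--
  m30: -1-1-,1--10
  m31: -1-1- ←essential
Essential: -1-1-, 0-1-1, 1-0--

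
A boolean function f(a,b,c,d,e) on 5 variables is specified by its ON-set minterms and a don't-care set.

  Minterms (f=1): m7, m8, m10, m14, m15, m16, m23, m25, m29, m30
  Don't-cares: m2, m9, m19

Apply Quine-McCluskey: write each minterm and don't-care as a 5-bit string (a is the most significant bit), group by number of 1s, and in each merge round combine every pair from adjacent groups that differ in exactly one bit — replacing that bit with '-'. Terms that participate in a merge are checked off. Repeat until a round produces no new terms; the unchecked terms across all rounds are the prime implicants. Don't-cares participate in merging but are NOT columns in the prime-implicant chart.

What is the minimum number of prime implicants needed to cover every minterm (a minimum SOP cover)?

[col 0] 00010*, 00111*, 01000*, 01001*, 01010*, 01110*, 01111*, 10000, 10011*, 10111*, 11001*, 11101*, 11110*
[col 1] -0111, -1001, -1110, 0-010, 0-111, 01-10, 010-0, 0100-, 0111-, 10-11, 11-01
Prime implicants: -0111, -1001, -1110, 0-010, 0-111, 01-10, 010-0, 0100-, 0111-, 10-11, 10000, 11-01
PI chart (minterm → PIs covering it):
  7 | -0111,0-111
  8 | 010-0,0100-
  10 | 0-010,01-10,010-0
  14 | -1110,01-10,0111-
  15 | 0-111,0111-
  16 | 10000  (sole → essential)
  23 | -0111,10-11
  25 | -1001,11-01
  29 | 11-01  (sole → essential)
  30 | -1110  (sole → essential)
Essential prime implicants: -1110, 10000, 11-01
Petrick residual → -0111, 0-111, 010-0
Minimum SOP uses 6 PIs: b'cde + bcde' + a'cde + a'bc'e' + ab'c'd'e' + abd'e

6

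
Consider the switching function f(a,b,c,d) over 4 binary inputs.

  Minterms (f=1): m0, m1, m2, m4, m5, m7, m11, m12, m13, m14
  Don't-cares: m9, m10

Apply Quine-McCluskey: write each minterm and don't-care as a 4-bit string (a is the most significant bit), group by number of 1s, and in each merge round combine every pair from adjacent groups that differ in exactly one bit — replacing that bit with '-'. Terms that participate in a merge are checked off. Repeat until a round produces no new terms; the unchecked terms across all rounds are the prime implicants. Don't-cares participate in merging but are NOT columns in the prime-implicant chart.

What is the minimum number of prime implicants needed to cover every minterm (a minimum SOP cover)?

6

Round 0: 0000✓ 0001✓ 0010✓ 0100✓ 0101✓ 0111✓ 1001✓ 1010✓ 1011✓ 1100✓ 1101✓ 1110✓
Round 1: -001✓ -010 -100✓ -101✓ 0-00✓ 0-01✓ 00-0 000-✓ 01-1 010-✓ 1-01✓ 1-10 10-1 101- 11-0 110-✓
Round 2: --01 -10- 0-0-
PIs = {--01, -010, -10-, 0-0-, 00-0, 01-1, 1-10, 10-1, 101-, 11-0}
Coverage chart:
  m0: 0-0-,00-0
  m1: --01,0-0-
  m2: -010,00-0
  m4: -10-,0-0-
  m5: --01,-10-,0-0-,01-1
  m7: 01-1 ←essential
  m11: 10-1,101-
  m12: -10-,11-0
  m13: --01,-10-
  m14: 1-10,11-0
Essential: 01-1
Petrick residual → --01, -010, 0-0-, 10-1, 11-0
Min cover (6 terms): c'd + b'cd' + a'c' + a'bd + ab'd + abd'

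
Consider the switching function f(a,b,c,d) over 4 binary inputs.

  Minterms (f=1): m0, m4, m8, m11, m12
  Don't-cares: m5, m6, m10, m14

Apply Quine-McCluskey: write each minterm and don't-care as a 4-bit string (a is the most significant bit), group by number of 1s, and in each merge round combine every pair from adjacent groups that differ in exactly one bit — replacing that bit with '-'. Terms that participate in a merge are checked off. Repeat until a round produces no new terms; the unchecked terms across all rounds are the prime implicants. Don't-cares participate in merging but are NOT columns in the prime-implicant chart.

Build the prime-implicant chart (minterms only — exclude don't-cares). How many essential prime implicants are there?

size-2^0 implicants → 0000(✓)  0100(✓)  0101(✓)  0110(✓)  1000(✓)  1010(✓)  1011(✓)  1100(✓)  1110(✓)
size-2^1 implicants → -000(✓)  -100(✓)  -110(✓)  0-00(✓)  01-0(✓)  010-  1-00(✓)  1-10(✓)  10-0(✓)  101-  11-0(✓)
size-2^2 implicants → --00  -1-0  1--0
Unchecked terms (primes): --00, -1-0, 010-, 1--0, 101-
Minterm coverage:
  m0 ⊆ --00 [E]
  m4 ⊆ --00,-1-0,010-
  m8 ⊆ --00,1--0
  m11 ⊆ 101- [E]
  m12 ⊆ --00,-1-0,1--0
E = {--00, 101-}

2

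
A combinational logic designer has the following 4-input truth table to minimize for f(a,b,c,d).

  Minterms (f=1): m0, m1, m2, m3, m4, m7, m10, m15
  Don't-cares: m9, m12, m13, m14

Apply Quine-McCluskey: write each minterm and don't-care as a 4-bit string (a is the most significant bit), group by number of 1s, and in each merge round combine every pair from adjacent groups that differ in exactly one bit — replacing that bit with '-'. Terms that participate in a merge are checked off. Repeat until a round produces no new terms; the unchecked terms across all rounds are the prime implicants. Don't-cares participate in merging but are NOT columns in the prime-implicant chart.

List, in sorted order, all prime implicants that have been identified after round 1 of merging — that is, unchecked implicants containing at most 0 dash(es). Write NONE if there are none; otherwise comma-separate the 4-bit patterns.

NONE

Round 0: 0000✓ 0001✓ 0010✓ 0011✓ 0100✓ 0111✓ 1001✓ 1010✓ 1100✓ 1101✓ 1110✓ 1111✓
Round 1: -001 -010 -100 -111 0-00 0-11 00-0✓ 00-1✓ 000-✓ 001-✓ 1-01 1-10 11-0✓ 11-1✓ 110-✓ 111-✓
Round 2: 00-- 11--
PIs = {-001, -010, -100, -111, 0-00, 0-11, 00--, 1-01, 1-10, 11--}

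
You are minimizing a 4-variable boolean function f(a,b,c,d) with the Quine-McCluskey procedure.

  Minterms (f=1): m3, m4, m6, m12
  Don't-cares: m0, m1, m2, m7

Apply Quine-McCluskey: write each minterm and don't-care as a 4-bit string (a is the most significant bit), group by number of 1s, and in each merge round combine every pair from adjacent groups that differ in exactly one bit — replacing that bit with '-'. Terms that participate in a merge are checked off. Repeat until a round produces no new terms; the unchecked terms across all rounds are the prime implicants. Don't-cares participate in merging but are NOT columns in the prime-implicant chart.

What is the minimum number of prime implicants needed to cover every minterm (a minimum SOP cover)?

2

size-2^0 implicants → 0000(✓)  0001(✓)  0010(✓)  0011(✓)  0100(✓)  0110(✓)  0111(✓)  1100(✓)
size-2^1 implicants → -100  0-00(✓)  0-10(✓)  0-11(✓)  00-0(✓)  00-1(✓)  000-(✓)  001-(✓)  01-0(✓)  011-(✓)
size-2^2 implicants → 0--0  0-1-  00--
Unchecked terms (primes): -100, 0--0, 0-1-, 00--
Minterm coverage:
  m3 ⊆ 0-1-,00--
  m4 ⊆ -100,0--0
  m6 ⊆ 0--0,0-1-
  m12 ⊆ -100 [E]
E = {-100}
Petrick residual → 0-1-
Cover = bc'd' + a'c  |cover|=2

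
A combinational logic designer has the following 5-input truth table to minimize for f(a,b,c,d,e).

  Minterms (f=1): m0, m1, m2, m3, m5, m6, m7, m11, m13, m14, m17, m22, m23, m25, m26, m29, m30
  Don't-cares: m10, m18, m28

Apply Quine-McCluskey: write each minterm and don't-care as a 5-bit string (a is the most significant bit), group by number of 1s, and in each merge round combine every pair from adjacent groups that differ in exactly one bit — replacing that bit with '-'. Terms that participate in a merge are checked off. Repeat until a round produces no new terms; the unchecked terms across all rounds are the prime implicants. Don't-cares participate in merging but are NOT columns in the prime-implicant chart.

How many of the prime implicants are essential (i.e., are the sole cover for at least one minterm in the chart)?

4

Round 0: 00000✓ 00001✓ 00010✓ 00011✓ 00101✓ 00110✓ 00111✓ 01010✓ 01011✓ 01101✓ 01110✓ 10001✓ 10010✓ 10110✓ 10111✓ 11001✓ 11010✓ 11100✓ 11101✓ 11110✓
Round 1: -0001 -0010✓ -0110✓ -0111✓ -1010✓ -1101 -1110✓ 0-010✓ 0-011✓ 0-101 0-110✓ 00-01✓ 00-10✓ 00-11✓ 000-0✓ 000-1✓ 0000-✓ 0001-✓ 001-1✓ 0011-✓ 01-10✓ 0101-✓ 1-001 1-010✓ 1-110✓ 10-10✓ 1011-✓ 11-01 11-10✓ 111-0 1110-
Round 2: --010✓ --110✓ -0-10✓ -011- -1-10✓ 0--10✓ 0-01- 00--1 00-1- 000-- 1--10✓
Round 3: ---10
PIs = {---10, -0001, -011-, -1101, 0-01-, 0-101, 00--1, 00-1-, 000--, 1-001, 11-01, 111-0, 1110-}
Coverage chart:
  m0: 000-- ←essential
  m1: -0001,00--1,000--
  m2: ---10,0-01-,00-1-,000--
  m3: 0-01-,00--1,00-1-,000--
  m5: 0-101,00--1
  m6: ---10,-011-,00-1-
  m7: -011-,00--1,00-1-
  m11: 0-01- ←essential
  m13: -1101,0-101
  m14: ---10 ←essential
  m17: -0001,1-001
  m22: ---10,-011-
  m23: -011- ←essential
  m25: 1-001,11-01
  m26: ---10 ←essential
  m29: -1101,11-01,1110-
  m30: ---10,111-0
Essential: ---10, -011-, 0-01-, 000--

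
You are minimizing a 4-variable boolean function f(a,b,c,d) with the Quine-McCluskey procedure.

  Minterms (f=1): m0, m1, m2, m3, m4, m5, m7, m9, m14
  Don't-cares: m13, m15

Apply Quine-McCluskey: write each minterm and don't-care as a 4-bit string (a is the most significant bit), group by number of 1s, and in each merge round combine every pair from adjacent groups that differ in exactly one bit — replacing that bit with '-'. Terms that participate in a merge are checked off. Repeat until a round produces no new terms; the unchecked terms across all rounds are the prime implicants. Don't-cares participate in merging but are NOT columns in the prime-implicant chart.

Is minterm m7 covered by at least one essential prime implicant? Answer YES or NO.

NO

Round 0: 0000✓ 0001✓ 0010✓ 0011✓ 0100✓ 0101✓ 0111✓ 1001✓ 1101✓ 1110✓ 1111✓
Round 1: -001✓ -101✓ -111✓ 0-00✓ 0-01✓ 0-11✓ 00-0✓ 00-1✓ 000-✓ 001-✓ 01-1✓ 010-✓ 1-01✓ 11-1✓ 111-
Round 2: --01 -1-1 0--1 0-0- 00--
PIs = {--01, -1-1, 0--1, 0-0-, 00--, 111-}
Coverage chart:
  m0: 0-0-,00--
  m1: --01,0--1,0-0-,00--
  m2: 00-- ←essential
  m3: 0--1,00--
  m4: 0-0- ←essential
  m5: --01,-1-1,0--1,0-0-
  m7: -1-1,0--1
  m9: --01 ←essential
  m14: 111- ←essential
Essential: --01, 0-0-, 00--, 111-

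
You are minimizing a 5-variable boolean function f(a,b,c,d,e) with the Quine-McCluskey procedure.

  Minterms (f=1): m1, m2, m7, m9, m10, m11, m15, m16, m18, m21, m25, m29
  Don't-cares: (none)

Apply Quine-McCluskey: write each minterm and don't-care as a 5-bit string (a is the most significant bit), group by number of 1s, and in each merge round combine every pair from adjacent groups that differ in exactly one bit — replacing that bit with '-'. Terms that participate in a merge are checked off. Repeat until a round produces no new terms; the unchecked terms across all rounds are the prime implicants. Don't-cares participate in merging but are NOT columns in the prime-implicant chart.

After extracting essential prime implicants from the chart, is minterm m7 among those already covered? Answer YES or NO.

Round 0: 00001✓ 00010✓ 00111✓ 01001✓ 01010✓ 01011✓ 01111✓ 10000✓ 10010✓ 10101✓ 11001✓ 11101✓
Round 1: -0010 -1001 0-001 0-010 0-111 01-11 010-1 0101- 1-101 100-0 11-01
PIs = {-0010, -1001, 0-001, 0-010, 0-111, 01-11, 010-1, 0101-, 1-101, 100-0, 11-01}
Coverage chart:
  m1: 0-001 ←essential
  m2: -0010,0-010
  m7: 0-111 ←essential
  m9: -1001,0-001,010-1
  m10: 0-010,0101-
  m11: 01-11,010-1,0101-
  m15: 0-111,01-11
  m16: 100-0 ←essential
  m18: -0010,100-0
  m21: 1-101 ←essential
  m25: -1001,11-01
  m29: 1-101,11-01
Essential: 0-001, 0-111, 1-101, 100-0

YES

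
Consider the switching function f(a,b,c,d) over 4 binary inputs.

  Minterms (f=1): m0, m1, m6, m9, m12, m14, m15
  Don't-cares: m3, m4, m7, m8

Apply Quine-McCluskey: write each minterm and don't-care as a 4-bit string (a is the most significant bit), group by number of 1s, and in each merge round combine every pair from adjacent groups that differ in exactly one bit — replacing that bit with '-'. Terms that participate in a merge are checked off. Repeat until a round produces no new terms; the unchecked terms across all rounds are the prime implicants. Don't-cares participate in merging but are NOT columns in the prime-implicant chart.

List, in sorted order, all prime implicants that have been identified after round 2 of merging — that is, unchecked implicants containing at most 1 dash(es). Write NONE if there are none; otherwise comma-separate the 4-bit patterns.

0-11, 00-1

size-2^0 implicants → 0000(✓)  0001(✓)  0011(✓)  0100(✓)  0110(✓)  0111(✓)  1000(✓)  1001(✓)  1100(✓)  1110(✓)  1111(✓)
size-2^1 implicants → -000(✓)  -001(✓)  -100(✓)  -110(✓)  -111(✓)  0-00(✓)  0-11  00-1  000-(✓)  01-0(✓)  011-(✓)  1-00(✓)  100-(✓)  11-0(✓)  111-(✓)
size-2^2 implicants → --00  -00-  -1-0  -11-
Unchecked terms (primes): --00, -00-, -1-0, -11-, 0-11, 00-1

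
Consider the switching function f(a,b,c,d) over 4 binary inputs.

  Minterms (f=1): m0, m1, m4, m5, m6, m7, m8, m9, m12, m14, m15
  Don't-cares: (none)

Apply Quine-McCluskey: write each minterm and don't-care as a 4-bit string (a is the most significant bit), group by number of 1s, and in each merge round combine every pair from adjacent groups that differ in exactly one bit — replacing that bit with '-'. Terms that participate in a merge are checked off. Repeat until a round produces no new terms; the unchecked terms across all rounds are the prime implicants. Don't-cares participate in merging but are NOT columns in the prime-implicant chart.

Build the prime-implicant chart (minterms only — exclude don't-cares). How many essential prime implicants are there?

2

Round 0: 0000✓ 0001✓ 0100✓ 0101✓ 0110✓ 0111✓ 1000✓ 1001✓ 1100✓ 1110✓ 1111✓
Round 1: -000✓ -001✓ -100✓ -110✓ -111✓ 0-00✓ 0-01✓ 000-✓ 01-0✓ 01-1✓ 010-✓ 011-✓ 1-00✓ 100-✓ 11-0✓ 111-✓
Round 2: --00 -00- -1-0 -11- 0-0- 01--
PIs = {--00, -00-, -1-0, -11-, 0-0-, 01--}
Coverage chart:
  m0: --00,-00-,0-0-
  m1: -00-,0-0-
  m4: --00,-1-0,0-0-,01--
  m5: 0-0-,01--
  m6: -1-0,-11-,01--
  m7: -11-,01--
  m8: --00,-00-
  m9: -00- ←essential
  m12: --00,-1-0
  m14: -1-0,-11-
  m15: -11- ←essential
Essential: -00-, -11-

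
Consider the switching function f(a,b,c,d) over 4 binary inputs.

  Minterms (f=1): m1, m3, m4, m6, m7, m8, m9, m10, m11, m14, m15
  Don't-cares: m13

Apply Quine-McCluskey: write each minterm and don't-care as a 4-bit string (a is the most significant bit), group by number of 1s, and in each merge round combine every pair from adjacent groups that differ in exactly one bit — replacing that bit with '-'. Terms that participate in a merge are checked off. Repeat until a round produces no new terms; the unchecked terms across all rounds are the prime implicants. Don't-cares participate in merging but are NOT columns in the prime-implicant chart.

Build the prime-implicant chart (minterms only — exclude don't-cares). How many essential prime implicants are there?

3

size-2^0 implicants → 0001(✓)  0011(✓)  0100(✓)  0110(✓)  0111(✓)  1000(✓)  1001(✓)  1010(✓)  1011(✓)  1101(✓)  1110(✓)  1111(✓)
size-2^1 implicants → -001(✓)  -011(✓)  -110(✓)  -111(✓)  0-11(✓)  00-1(✓)  01-0  011-(✓)  1-01(✓)  1-10(✓)  1-11(✓)  10-0(✓)  10-1(✓)  100-(✓)  101-(✓)  11-1(✓)  111-(✓)
size-2^2 implicants → --11  -0-1  -11-  1--1  1-1-  10--
Unchecked terms (primes): --11, -0-1, -11-, 01-0, 1--1, 1-1-, 10--
Minterm coverage:
  m1 ⊆ -0-1 [E]
  m3 ⊆ --11,-0-1
  m4 ⊆ 01-0 [E]
  m6 ⊆ -11-,01-0
  m7 ⊆ --11,-11-
  m8 ⊆ 10-- [E]
  m9 ⊆ -0-1,1--1,10--
  m10 ⊆ 1-1-,10--
  m11 ⊆ --11,-0-1,1--1,1-1-,10--
  m14 ⊆ -11-,1-1-
  m15 ⊆ --11,-11-,1--1,1-1-
E = {-0-1, 01-0, 10--}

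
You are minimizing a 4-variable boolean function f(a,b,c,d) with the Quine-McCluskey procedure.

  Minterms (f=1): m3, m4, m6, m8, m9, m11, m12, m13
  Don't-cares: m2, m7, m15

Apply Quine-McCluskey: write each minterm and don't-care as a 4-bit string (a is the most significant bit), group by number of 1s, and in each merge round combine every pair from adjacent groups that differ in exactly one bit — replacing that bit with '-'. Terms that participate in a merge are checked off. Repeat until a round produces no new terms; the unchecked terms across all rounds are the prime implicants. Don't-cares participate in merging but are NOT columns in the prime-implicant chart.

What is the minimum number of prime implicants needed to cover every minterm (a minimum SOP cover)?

3

Round 0: 0010✓ 0011✓ 0100✓ 0110✓ 0111✓ 1000✓ 1001✓ 1011✓ 1100✓ 1101✓ 1111✓
Round 1: -011✓ -100 -111✓ 0-10✓ 0-11✓ 001-✓ 01-0 011-✓ 1-00✓ 1-01✓ 1-11✓ 10-1✓ 100-✓ 11-1✓ 110-✓
Round 2: --11 0-1- 1--1 1-0-
PIs = {--11, -100, 0-1-, 01-0, 1--1, 1-0-}
Coverage chart:
  m3: --11,0-1-
  m4: -100,01-0
  m6: 0-1-,01-0
  m8: 1-0- ←essential
  m9: 1--1,1-0-
  m11: --11,1--1
  m12: -100,1-0-
  m13: 1--1,1-0-
Essential: 1-0-
Petrick residual → --11, 01-0
Min cover (3 terms): cd + a'bd' + ac'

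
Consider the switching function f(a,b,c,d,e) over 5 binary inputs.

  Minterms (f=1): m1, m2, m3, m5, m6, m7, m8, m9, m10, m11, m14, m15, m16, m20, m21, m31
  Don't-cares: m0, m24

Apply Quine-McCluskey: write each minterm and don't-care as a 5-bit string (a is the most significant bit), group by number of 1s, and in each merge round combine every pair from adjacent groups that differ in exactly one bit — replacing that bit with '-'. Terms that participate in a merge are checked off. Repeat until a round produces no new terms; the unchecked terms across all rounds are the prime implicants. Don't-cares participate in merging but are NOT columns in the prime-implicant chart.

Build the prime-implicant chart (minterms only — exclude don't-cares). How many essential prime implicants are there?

[col 0] 00000*, 00001*, 00010*, 00011*, 00101*, 00110*, 00111*, 01000*, 01001*, 01010*, 01011*, 01110*, 01111*, 10000*, 10100*, 10101*, 11000*, 11111*
[col 1] -0000*, -0101, -1000*, -1111, 0-000*, 0-001*, 0-010*, 0-011*, 0-110*, 0-111*, 00-01*, 00-10*, 00-11*, 000-0*, 000-1*, 0000-*, 0001-*, 001-1*, 0011-*, 01-10*, 01-11*, 010-0*, 010-1*, 0100-*, 0101-*, 0111-*, 1-000*, 10-00, 1010-
[col 2] --000, 0--10*, 0--11*, 0-0-0*, 0-0-1*, 0-00-*, 0-01-*, 0-11-*, 00--1, 00-1-*, 000--*, 01-1-*, 010--*
[col 3] 0--1-, 0-0--
Prime implicants: --000, -0101, -1111, 0--1-, 0-0--, 00--1, 10-00, 1010-
PI chart (minterm → PIs covering it):
  1 | 0-0--,00--1
  2 | 0--1-,0-0--
  3 | 0--1-,0-0--,00--1
  5 | -0101,00--1
  6 | 0--1-  (sole → essential)
  7 | 0--1-,00--1
  8 | --000,0-0--
  9 | 0-0--  (sole → essential)
  10 | 0--1-,0-0--
  11 | 0--1-,0-0--
  14 | 0--1-  (sole → essential)
  15 | -1111,0--1-
  16 | --000,10-00
  20 | 10-00,1010-
  21 | -0101,1010-
  31 | -1111  (sole → essential)
Essential prime implicants: -1111, 0--1-, 0-0--

3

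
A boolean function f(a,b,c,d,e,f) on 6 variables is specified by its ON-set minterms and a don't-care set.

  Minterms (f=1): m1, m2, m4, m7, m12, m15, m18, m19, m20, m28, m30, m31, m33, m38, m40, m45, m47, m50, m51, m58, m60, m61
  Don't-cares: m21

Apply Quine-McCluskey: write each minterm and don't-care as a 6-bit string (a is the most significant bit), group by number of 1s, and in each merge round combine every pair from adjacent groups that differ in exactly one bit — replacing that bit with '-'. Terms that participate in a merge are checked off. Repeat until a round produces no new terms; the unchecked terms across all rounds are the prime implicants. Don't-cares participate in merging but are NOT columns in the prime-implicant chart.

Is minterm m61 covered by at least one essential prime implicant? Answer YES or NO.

size-2^0 implicants → 000001(✓)  000010(✓)  000100(✓)  000111(✓)  001100(✓)  001111(✓)  010010(✓)  010011(✓)  010100(✓)  010101(✓)  011100(✓)  011110(✓)  011111(✓)  100001(✓)  100110  101000  101101(✓)  101111(✓)  110010(✓)  110011(✓)  111010(✓)  111100(✓)  111101(✓)
size-2^1 implicants → -00001  -01111  -10010(✓)  -10011(✓)  -11100  0-0010  0-0100(✓)  0-1100(✓)  0-1111  00-100(✓)  00-111  01-100(✓)  01001-(✓)  01010-  0111-0  01111-  1-1101  1011-1  11-010  11001-(✓)  11110-
size-2^2 implicants → -1001-  0--100
Unchecked terms (primes): -00001, -01111, -1001-, -11100, 0--100, 0-0010, 0-1111, 00-111, 01010-, 0111-0, 01111-, 1-1101, 100110, 101000, 1011-1, 11-010, 11110-
Minterm coverage:
  m1 ⊆ -00001 [E]
  m2 ⊆ 0-0010 [E]
  m4 ⊆ 0--100 [E]
  m7 ⊆ 00-111 [E]
  m12 ⊆ 0--100 [E]
  m15 ⊆ -01111,0-1111,00-111
  m18 ⊆ -1001-,0-0010
  m19 ⊆ -1001- [E]
  m20 ⊆ 0--100,01010-
  m28 ⊆ -11100,0--100,0111-0
  m30 ⊆ 0111-0,01111-
  m31 ⊆ 0-1111,01111-
  m33 ⊆ -00001 [E]
  m38 ⊆ 100110 [E]
  m40 ⊆ 101000 [E]
  m45 ⊆ 1-1101,1011-1
  m47 ⊆ -01111,1011-1
  m50 ⊆ -1001-,11-010
  m51 ⊆ -1001- [E]
  m58 ⊆ 11-010 [E]
  m60 ⊆ -11100,11110-
  m61 ⊆ 1-1101,11110-
E = {-00001, -1001-, 0--100, 0-0010, 00-111, 100110, 101000, 11-010}

NO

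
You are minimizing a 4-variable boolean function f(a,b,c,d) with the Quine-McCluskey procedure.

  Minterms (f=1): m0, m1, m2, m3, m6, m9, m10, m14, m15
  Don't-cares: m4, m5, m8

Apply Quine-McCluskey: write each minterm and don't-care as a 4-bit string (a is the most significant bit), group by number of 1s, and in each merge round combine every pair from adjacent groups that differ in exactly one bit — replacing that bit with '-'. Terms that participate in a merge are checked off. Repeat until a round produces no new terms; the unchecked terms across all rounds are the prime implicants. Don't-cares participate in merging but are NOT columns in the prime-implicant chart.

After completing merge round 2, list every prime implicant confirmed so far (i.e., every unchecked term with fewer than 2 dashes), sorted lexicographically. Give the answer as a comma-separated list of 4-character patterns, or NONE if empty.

111-

Round 0: 0000✓ 0001✓ 0010✓ 0011✓ 0100✓ 0101✓ 0110✓ 1000✓ 1001✓ 1010✓ 1110✓ 1111✓
Round 1: -000✓ -001✓ -010✓ -110✓ 0-00✓ 0-01✓ 0-10✓ 00-0✓ 00-1✓ 000-✓ 001-✓ 01-0✓ 010-✓ 1-10✓ 10-0✓ 100-✓ 111-
Round 2: --10 -0-0 -00- 0--0 0-0- 00--
PIs = {--10, -0-0, -00-, 0--0, 0-0-, 00--, 111-}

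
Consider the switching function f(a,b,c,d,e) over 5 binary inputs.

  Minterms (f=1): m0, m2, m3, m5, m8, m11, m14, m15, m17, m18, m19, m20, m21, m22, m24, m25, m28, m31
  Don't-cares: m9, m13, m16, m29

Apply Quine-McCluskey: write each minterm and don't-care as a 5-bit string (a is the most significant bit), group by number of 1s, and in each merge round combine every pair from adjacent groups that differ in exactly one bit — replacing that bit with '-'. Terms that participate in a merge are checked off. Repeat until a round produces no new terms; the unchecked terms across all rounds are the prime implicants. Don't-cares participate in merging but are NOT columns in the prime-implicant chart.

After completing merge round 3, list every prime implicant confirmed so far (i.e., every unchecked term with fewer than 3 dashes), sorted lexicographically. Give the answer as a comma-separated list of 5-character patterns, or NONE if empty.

--000, --101, -00-0, -001-, -1-01, -100-, -11-1, 0-011, 01--1, 0111-, 10--0, 100--

[col 0] 00000*, 00010*, 00011*, 00101*, 01000*, 01001*, 01011*, 01101*, 01110*, 01111*, 10000*, 10001*, 10010*, 10011*, 10100*, 10101*, 10110*, 11000*, 11001*, 11100*, 11101*, 11111*
[col 1] -0000*, -0010*, -0011*, -0101*, -1000*, -1001*, -1101*, -1111*, 0-000*, 0-011, 0-101*, 000-0*, 0001-*, 01-01*, 01-11*, 010-1*, 0100-*, 011-1*, 0111-, 1-000*, 1-001*, 1-100*, 1-101*, 10-00*, 10-01*, 10-10*, 100-0*, 100-1*, 1000-*, 1001-*, 101-0*, 1010-*, 11-00*, 11-01*, 1100-*, 111-1*, 1110-*
[col 2] --000, --101, -00-0, -001-, -1-01, -100-, -11-1, 01--1, 1--00*, 1--01*, 1-00-*, 1-10-*, 10--0, 10-0-*, 100--, 11-0-*
[col 3] 1--0-
Prime implicants: --000, --101, -00-0, -001-, -1-01, -100-, -11-1, 0-011, 01--1, 0111-, 1--0-, 10--0, 100--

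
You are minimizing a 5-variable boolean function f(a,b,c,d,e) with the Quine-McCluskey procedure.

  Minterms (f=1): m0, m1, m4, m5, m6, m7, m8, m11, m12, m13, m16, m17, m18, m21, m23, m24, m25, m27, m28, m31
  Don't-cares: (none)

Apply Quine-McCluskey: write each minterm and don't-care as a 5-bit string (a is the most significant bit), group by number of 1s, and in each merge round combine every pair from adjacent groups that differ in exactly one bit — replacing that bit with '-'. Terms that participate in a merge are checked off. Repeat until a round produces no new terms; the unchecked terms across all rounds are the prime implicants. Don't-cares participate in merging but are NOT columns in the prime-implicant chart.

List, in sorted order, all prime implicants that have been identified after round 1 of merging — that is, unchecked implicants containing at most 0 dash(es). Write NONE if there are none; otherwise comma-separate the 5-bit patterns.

NONE

size-2^0 implicants → 00000(✓)  00001(✓)  00100(✓)  00101(✓)  00110(✓)  00111(✓)  01000(✓)  01011(✓)  01100(✓)  01101(✓)  10000(✓)  10001(✓)  10010(✓)  10101(✓)  10111(✓)  11000(✓)  11001(✓)  11011(✓)  11100(✓)  11111(✓)
size-2^1 implicants → -0000(✓)  -0001(✓)  -0101(✓)  -0111(✓)  -1000(✓)  -1011  -1100(✓)  0-000(✓)  0-100(✓)  0-101(✓)  00-00(✓)  00-01(✓)  0000-(✓)  001-0(✓)  001-1(✓)  0010-(✓)  0011-(✓)  01-00(✓)  0110-(✓)  1-000(✓)  1-001(✓)  1-111  10-01(✓)  100-0  1000-(✓)  101-1(✓)  11-00(✓)  11-11  110-1  1100-(✓)
size-2^2 implicants → --000  -0-01  -000-  -01-1  -1-00  0--00  0-10-  00-0-  001--  1-00-
Unchecked terms (primes): --000, -0-01, -000-, -01-1, -1-00, -1011, 0--00, 0-10-, 00-0-, 001--, 1-00-, 1-111, 100-0, 11-11, 110-1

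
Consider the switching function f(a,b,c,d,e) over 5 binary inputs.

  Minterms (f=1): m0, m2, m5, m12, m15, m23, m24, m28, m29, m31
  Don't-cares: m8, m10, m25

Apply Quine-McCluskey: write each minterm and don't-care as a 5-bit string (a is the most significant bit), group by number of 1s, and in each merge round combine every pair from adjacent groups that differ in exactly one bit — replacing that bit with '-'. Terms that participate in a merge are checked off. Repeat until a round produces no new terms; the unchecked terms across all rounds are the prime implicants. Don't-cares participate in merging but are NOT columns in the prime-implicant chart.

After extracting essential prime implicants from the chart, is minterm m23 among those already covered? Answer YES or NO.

size-2^0 implicants → 00000(✓)  00010(✓)  00101  01000(✓)  01010(✓)  01100(✓)  01111(✓)  10111(✓)  11000(✓)  11001(✓)  11100(✓)  11101(✓)  11111(✓)
size-2^1 implicants → -1000(✓)  -1100(✓)  -1111  0-000(✓)  0-010(✓)  000-0(✓)  01-00(✓)  010-0(✓)  1-111  11-00(✓)  11-01(✓)  1100-(✓)  111-1  1110-(✓)
size-2^2 implicants → -1-00  0-0-0  11-0-
Unchecked terms (primes): -1-00, -1111, 0-0-0, 00101, 1-111, 11-0-, 111-1
Minterm coverage:
  m0 ⊆ 0-0-0 [E]
  m2 ⊆ 0-0-0 [E]
  m5 ⊆ 00101 [E]
  m12 ⊆ -1-00 [E]
  m15 ⊆ -1111 [E]
  m23 ⊆ 1-111 [E]
  m24 ⊆ -1-00,11-0-
  m28 ⊆ -1-00,11-0-
  m29 ⊆ 11-0-,111-1
  m31 ⊆ -1111,1-111,111-1
E = {-1-00, -1111, 0-0-0, 00101, 1-111}

YES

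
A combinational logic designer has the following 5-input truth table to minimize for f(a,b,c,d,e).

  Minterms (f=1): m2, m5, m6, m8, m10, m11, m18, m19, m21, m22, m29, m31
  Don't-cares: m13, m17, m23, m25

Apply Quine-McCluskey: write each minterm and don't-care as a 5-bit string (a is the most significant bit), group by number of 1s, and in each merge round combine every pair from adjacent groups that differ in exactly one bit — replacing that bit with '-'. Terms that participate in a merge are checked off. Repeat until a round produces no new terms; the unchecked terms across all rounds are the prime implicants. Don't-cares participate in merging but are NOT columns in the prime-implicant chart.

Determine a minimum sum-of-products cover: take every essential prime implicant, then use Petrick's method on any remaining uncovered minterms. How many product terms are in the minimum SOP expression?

6

size-2^0 implicants → 00010(✓)  00101(✓)  00110(✓)  01000(✓)  01010(✓)  01011(✓)  01101(✓)  10001(✓)  10010(✓)  10011(✓)  10101(✓)  10110(✓)  10111(✓)  11001(✓)  11101(✓)  11111(✓)
size-2^1 implicants → -0010(✓)  -0101(✓)  -0110(✓)  -1101(✓)  0-010  0-101(✓)  00-10(✓)  010-0  0101-  1-001(✓)  1-101(✓)  1-111(✓)  10-01(✓)  10-10(✓)  10-11(✓)  100-1(✓)  1001-(✓)  101-1(✓)  1011-(✓)  11-01(✓)  111-1(✓)
size-2^2 implicants → --101  -0-10  1--01  1-1-1  10--1  10-1-
Unchecked terms (primes): --101, -0-10, 0-010, 010-0, 0101-, 1--01, 1-1-1, 10--1, 10-1-
Minterm coverage:
  m2 ⊆ -0-10,0-010
  m5 ⊆ --101 [E]
  m6 ⊆ -0-10 [E]
  m8 ⊆ 010-0 [E]
  m10 ⊆ 0-010,010-0,0101-
  m11 ⊆ 0101- [E]
  m18 ⊆ -0-10,10-1-
  m19 ⊆ 10--1,10-1-
  m21 ⊆ --101,1--01,1-1-1,10--1
  m22 ⊆ -0-10,10-1-
  m29 ⊆ --101,1--01,1-1-1
  m31 ⊆ 1-1-1 [E]
E = {--101, -0-10, 010-0, 0101-, 1-1-1}
Petrick residual → 10--1
Cover = cd'e + b'de' + a'bc'e' + a'bc'd + ace + ab'e  |cover|=6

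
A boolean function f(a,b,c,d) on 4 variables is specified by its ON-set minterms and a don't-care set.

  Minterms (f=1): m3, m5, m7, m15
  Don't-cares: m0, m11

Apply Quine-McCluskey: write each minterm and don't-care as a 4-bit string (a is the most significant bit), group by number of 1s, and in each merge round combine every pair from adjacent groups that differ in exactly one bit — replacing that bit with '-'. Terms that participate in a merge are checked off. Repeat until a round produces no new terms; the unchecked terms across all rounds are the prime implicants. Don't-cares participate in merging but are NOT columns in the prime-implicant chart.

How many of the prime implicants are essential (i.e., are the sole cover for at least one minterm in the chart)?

2

[col 0] 0000, 0011*, 0101*, 0111*, 1011*, 1111*
[col 1] -011*, -111*, 0-11*, 01-1, 1-11*
[col 2] --11
Prime implicants: --11, 0000, 01-1
PI chart (minterm → PIs covering it):
  3 | --11  (sole → essential)
  5 | 01-1  (sole → essential)
  7 | --11,01-1
  15 | --11  (sole → essential)
Essential prime implicants: --11, 01-1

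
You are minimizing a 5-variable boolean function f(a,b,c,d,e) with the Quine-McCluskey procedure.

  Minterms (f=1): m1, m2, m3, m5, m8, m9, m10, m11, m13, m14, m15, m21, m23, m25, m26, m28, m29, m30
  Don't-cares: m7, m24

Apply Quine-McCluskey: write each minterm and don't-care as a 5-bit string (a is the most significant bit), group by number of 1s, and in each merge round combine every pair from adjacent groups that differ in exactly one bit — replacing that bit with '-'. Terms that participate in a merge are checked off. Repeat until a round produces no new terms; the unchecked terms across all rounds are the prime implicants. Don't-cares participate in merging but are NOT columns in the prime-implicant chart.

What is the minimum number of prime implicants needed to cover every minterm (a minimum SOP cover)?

Round 0: 00001✓ 00010✓ 00011✓ 00101✓ 00111✓ 01000✓ 01001✓ 01010✓ 01011✓ 01101✓ 01110✓ 01111✓ 10101✓ 10111✓ 11000✓ 11001✓ 11010✓ 11100✓ 11101✓ 11110✓
Round 1: -0101✓ -0111✓ -1000✓ -1001✓ -1010✓ -1101✓ -1110✓ 0-001✓ 0-010✓ 0-011✓ 0-101✓ 0-111✓ 00-01✓ 00-11✓ 000-1✓ 0001-✓ 001-1✓ 01-01✓ 01-10✓ 01-11✓ 010-0✓ 010-1✓ 0100-✓ 0101-✓ 011-1✓ 0111-✓ 1-101✓ 101-1✓ 11-00✓ 11-01✓ 11-10✓ 110-0✓ 1100-✓ 111-0✓ 1110-✓
Round 2: --101 -01-1 -1-01 -1-10 -10-0 -100- 0--01✓ 0--11✓ 0-0-1✓ 0-01- 0-1-1✓ 00--1✓ 01--1✓ 01-1- 010-- 11--0 11-0-
Round 3: 0---1
PIs = {--101, -01-1, -1-01, -1-10, -10-0, -100-, 0---1, 0-01-, 01-1-, 010--, 11--0, 11-0-}
Coverage chart:
  m1: 0---1 ←essential
  m2: 0-01- ←essential
  m3: 0---1,0-01-
  m5: --101,-01-1,0---1
  m8: -10-0,-100-,010--
  m9: -1-01,-100-,0---1,010--
  m10: -1-10,-10-0,0-01-,01-1-,010--
  m11: 0---1,0-01-,01-1-,010--
  m13: --101,-1-01,0---1
  m14: -1-10,01-1-
  m15: 0---1,01-1-
  m21: --101,-01-1
  m23: -01-1 ←essential
  m25: -1-01,-100-,11-0-
  m26: -1-10,-10-0,11--0
  m28: 11--0,11-0-
  m29: --101,-1-01,11-0-
  m30: -1-10,11--0
Essential: -01-1, 0---1, 0-01-
Petrick residual → -1-10, -10-0, 11-0-
Min cover (6 terms): b'ce + bde' + bc'e' + a'e + a'c'd + abd'

6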